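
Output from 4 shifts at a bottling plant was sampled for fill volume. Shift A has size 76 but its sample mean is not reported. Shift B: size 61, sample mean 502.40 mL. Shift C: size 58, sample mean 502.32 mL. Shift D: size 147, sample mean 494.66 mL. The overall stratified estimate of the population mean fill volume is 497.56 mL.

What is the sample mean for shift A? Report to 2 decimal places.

495.65

N = 76 + 61 + 58 + 147 = 342.
Overall total = μ·N = 497.56·342 = 170165.52.
Subtract the known strata: 61·502.40 + 58·502.32 + 147·494.66 = 132495.98.
Remaining total for shift A: 170165.52 − 132495.98 = 37669.54.
Divide by its size: 37669.54 / 76 = 495.6518... → 495.65.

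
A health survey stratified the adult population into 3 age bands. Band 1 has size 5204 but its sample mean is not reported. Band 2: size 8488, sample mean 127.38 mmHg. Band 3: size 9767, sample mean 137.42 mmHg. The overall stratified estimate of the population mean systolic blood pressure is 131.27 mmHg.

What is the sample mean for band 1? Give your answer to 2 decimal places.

Σ Nₕx̄ₕ = N·μ, so 5204·x̄_1 = 23459·131.27 − (8488·127.38 + 9767·137.42).
= 3079462.93 − 2423382.58 = 656080.35.
x̄_1 = 656080.35 / 5204 = 126.0723... → 126.07.

126.07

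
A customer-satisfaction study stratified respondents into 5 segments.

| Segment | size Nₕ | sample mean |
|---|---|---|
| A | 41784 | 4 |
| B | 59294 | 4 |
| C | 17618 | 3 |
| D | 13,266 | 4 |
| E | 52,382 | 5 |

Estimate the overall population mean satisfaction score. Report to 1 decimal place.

N = 184344; weights Wₕ = Nₕ/N = (0.2267, 0.3216, 0.0956, 0.0720, 0.2842).
x̄_st = Σ Wₕ·x̄ₕ = 0.2267·4 + 0.3216·4 + 0.0956·3 + 0.0720·4 + 0.2842·5 ≈ 4.189...
→ 4.2.

4.2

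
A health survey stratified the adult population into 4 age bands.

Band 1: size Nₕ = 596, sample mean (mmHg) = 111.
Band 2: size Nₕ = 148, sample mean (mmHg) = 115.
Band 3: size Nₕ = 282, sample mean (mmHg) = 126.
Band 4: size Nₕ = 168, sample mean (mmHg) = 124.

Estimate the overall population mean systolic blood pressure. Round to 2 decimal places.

x̄_st = (Σ Nₕx̄ₕ) / (Σ Nₕ) = (596·111 + 148·115 + 282·126 + 168·124) / 1194
= 139540 / 1194 = 116.8677... → 116.87.

116.87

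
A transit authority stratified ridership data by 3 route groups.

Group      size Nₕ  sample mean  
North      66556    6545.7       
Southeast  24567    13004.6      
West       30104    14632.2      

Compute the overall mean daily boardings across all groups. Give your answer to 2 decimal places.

9862.72

N = 121227; weights Wₕ = Nₕ/N = (0.5490, 0.2027, 0.2483).
x̄_st = Σ Wₕ·x̄ₕ = 0.5490·6545.7 + 0.2027·13004.6 + 0.2483·14632.2 ≈ 9862.7151...
→ 9862.72.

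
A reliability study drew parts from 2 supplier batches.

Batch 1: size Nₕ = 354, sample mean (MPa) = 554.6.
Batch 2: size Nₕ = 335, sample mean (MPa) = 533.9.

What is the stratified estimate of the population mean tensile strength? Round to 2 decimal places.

544.54

N = 689; weights Wₕ = Nₕ/N = (0.5138, 0.4862).
x̄_st = Σ Wₕ·x̄ₕ = 0.5138·554.6 + 0.4862·533.9 ≈ 544.5354...
→ 544.54.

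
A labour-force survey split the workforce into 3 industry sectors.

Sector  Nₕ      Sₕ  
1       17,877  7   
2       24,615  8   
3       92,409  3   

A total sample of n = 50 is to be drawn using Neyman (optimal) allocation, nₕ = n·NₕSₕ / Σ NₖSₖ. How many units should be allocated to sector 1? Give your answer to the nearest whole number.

10

1: NₕSₕ = 17877·7 = 125139
2: NₕSₕ = 24615·8 = 196920
3: NₕSₕ = 92409·3 = 277227
Σ NₕSₕ = 599286.
n_1 = 50·125139/599286 = 10.441... → 10.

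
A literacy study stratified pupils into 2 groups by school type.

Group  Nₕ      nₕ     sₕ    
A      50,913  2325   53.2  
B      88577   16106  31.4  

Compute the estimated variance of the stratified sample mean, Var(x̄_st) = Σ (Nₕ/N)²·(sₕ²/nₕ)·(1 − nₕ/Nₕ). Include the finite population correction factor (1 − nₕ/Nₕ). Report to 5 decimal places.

0.17496

N = 139490. Term for each stratum: Wₕ²sₕ²/nₕ·(1−nₕ/Nₕ).
Var(x̄_st) = 0.15476469 + 0.02019625 = 0.17496093 → 0.17496.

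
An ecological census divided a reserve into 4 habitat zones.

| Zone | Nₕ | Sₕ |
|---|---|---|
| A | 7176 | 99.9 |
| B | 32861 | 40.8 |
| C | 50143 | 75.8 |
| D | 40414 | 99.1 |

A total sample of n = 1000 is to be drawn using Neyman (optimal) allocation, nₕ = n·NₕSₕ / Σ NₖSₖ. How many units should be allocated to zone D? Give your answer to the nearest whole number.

A: NₕSₕ = 7176·99.9 = 716882.4
B: NₕSₕ = 32861·40.8 = 1340728.8
C: NₕSₕ = 50143·75.8 = 3800839.4
D: NₕSₕ = 40414·99.1 = 4005027.4
Σ NₕSₕ = 9863478.
n_D = 1000·4005027.4/9863478 = 406.046... → 406.

406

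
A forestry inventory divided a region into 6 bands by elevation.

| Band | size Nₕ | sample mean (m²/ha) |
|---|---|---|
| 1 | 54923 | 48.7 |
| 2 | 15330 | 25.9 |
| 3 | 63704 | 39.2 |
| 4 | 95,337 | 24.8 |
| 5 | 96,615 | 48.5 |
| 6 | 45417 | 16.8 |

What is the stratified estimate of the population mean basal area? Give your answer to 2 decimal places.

36.04

N = 54923 + 15330 + 63704 + 95337 + 96615 + 45417 = 371326.
Overall mean = Σ (Nₕ/N)·x̄ₕ — weight by population share, not a simple average.
Σ Nₕx̄ₕ = 54923·48.7 + 15330·25.9 + 63704·39.2 + 95337·24.8 + 96615·48.5 + 45417·16.8 = 2674750.1 + 397047 + 2497196.8 + 2364357.6 + 4685827.5 + 763005.6 = 13382184.6.
Divide by N: 13382184.6 / 371326 = 36.0389... → 36.04.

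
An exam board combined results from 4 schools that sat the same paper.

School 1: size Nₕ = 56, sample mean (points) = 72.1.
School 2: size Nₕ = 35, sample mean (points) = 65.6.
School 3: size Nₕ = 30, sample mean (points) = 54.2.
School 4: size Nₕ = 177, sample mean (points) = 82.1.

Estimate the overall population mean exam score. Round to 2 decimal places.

75.47

x̄_st = (Σ Nₕx̄ₕ) / (Σ Nₕ) = (56·72.1 + 35·65.6 + 30·54.2 + 177·82.1) / 298
= 22491.3 / 298 = 75.4742... → 75.47.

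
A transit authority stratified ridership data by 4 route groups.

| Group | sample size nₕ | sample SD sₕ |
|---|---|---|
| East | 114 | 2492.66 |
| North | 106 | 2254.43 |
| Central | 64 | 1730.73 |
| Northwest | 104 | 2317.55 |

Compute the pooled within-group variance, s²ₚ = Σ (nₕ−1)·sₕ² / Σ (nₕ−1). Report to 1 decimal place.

5150248.7

East: (114−1)·2492.66² = 113·6213353.8756 = 702108987.9428
North: (106−1)·2254.43² = 105·5082454.6249 = 533657735.6145
Central: (64−1)·1730.73² = 63·2995426.3329 = 188711858.9727
Northwest: (104−1)·2317.55² = 103·5371038.0025 = 553216914.2575
Numerator = 1977695496.7875; denominator = Σ(nₕ−1) = 384.
s²ₚ = 1977695496.7875/384 = 5150248.690... → 5150248.7.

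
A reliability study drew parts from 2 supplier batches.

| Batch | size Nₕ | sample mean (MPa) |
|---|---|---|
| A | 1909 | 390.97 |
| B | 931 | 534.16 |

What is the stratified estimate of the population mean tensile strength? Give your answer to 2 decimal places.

N = 1909 + 931 = 2840.
Weight each subgroup mean by Nₕ/N and sum.
Σ Nₕx̄ₕ = 1909·390.97 + 931·534.16 = 746361.73 + 497302.96 = 1243664.69.
Divide by N: 1243664.69 / 2840 = 437.9101... → 437.91.

437.91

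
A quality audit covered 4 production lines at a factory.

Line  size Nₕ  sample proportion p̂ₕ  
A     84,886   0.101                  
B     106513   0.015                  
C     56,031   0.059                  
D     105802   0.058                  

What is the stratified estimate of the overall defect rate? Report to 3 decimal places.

0.056

Wₕ = Nₕ/N with N = 353232: 0.2403, 0.3015, 0.1586, 0.2995.
p̂_st = 0.2403·0.101 + 0.3015·0.015 + 0.1586·0.059 + 0.2995·0.058 ≈ 0.05553... → 0.056.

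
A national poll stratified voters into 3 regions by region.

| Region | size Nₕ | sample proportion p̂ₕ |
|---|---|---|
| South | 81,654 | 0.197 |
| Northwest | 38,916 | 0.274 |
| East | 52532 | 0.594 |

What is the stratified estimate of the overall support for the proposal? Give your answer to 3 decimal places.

N = 81654 + 38916 + 52532 = 173102.
Overall proportion = Σ (Nₕ/N)·p̂ₕ.
Σ Nₕp̂ₕ = 16085.838 + 10662.984 + 31204.008 = 57952.83.
57952.83 / 173102 = 0.33479... → 0.335.

0.335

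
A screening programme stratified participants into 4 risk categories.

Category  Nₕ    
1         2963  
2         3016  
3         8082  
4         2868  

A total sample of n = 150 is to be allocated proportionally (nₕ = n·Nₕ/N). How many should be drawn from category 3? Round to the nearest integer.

72

N = 2963 + 3016 + 8082 + 2868 = 16929.
n_3 = 150·8082/16929 = 71.611... → 72.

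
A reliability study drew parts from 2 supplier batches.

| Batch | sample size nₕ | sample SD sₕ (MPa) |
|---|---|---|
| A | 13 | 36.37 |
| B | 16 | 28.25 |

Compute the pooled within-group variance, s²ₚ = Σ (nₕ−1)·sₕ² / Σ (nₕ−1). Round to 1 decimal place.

1031.3

Degrees of freedom: 12 + 15 = 27.
Σ(nₕ−1)sₕ² = 12·1322.7769 + 15·798.0625 = 27844.2603.
s²ₚ = 27844.2603 / 27 = 1031.269... → 1031.3.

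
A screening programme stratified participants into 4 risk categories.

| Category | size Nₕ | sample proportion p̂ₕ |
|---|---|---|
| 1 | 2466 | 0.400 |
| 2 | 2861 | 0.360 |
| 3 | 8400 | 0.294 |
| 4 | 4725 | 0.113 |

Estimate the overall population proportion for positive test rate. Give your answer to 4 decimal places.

Wₕ = Nₕ/N with N = 18452: 0.1336, 0.1551, 0.4552, 0.2561.
p̂_st = 0.1336·0.400 + 0.1551·0.360 + 0.4552·0.294 + 0.2561·0.113 ≈ 0.272051... → 0.2721.

0.2721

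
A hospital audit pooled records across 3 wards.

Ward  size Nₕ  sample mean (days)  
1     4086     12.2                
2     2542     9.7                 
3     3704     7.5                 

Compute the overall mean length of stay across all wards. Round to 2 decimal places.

9.90

N = 4086 + 2542 + 3704 = 10332.
Weight each subgroup mean by Nₕ/N and sum.
Σ Nₕx̄ₕ = 4086·12.2 + 2542·9.7 + 3704·7.5 = 49849.2 + 24657.4 + 27780 = 102286.6.
Divide by N: 102286.6 / 10332 = 9.9000... → 9.90.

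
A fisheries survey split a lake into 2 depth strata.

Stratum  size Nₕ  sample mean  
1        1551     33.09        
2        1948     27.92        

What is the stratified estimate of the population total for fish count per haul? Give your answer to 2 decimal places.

1: 1551·33.09 = 51322.59
2: 1948·27.92 = 54388.16
τ̂ = Σ Nₕx̄ₕ = 105710.75.

105710.75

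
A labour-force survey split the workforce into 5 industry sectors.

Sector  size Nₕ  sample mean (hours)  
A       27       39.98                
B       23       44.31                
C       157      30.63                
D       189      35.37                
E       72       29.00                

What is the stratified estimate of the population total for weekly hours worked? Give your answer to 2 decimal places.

15680.43

A: 27·39.98 = 1079.46
B: 23·44.31 = 1019.13
C: 157·30.63 = 4808.91
D: 189·35.37 = 6684.93
E: 72·29.00 = 2088
τ̂ = Σ Nₕx̄ₕ = 15680.43.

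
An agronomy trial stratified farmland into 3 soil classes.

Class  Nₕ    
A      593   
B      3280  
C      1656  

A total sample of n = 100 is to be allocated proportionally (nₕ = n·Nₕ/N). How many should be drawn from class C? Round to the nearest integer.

N = 593 + 3280 + 1656 = 5529.
n_C = 100·1656/5529 = 29.951... → 30.

30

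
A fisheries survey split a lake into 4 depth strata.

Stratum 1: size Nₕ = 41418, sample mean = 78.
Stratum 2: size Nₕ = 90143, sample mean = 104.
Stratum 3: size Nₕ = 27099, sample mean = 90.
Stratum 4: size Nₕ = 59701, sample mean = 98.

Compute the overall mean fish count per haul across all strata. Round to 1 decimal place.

x̄_st = (Σ Nₕx̄ₕ) / (Σ Nₕ) = (41418·78 + 90143·104 + 27099·90 + 59701·98) / 218361
= 20895084 / 218361 = 95.691... → 95.7.

95.7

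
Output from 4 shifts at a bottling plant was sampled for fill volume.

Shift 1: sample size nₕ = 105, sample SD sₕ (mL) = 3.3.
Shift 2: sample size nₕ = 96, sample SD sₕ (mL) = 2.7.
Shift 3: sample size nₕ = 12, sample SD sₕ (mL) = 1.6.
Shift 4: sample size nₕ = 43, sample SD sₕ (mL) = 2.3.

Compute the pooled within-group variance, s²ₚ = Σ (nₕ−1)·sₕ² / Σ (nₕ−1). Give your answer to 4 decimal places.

8.2359

Degrees of freedom: 104 + 95 + 11 + 42 = 252.
Σ(nₕ−1)sₕ² = 104·10.89 + 95·7.29 + 11·2.56 + 42·5.29 = 2075.45.
s²ₚ = 2075.45 / 252 = 8.235913... → 8.2359.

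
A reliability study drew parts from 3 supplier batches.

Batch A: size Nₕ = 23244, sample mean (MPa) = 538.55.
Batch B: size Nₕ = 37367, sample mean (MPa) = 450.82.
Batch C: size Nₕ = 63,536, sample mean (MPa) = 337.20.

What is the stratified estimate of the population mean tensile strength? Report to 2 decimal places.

x̄_st = (Σ Nₕx̄ₕ) / (Σ Nₕ) = (23244·538.55 + 37367·450.82 + 63536·337.20) / 124147
= 50788186.34 / 124147 = 409.0972... → 409.10.

409.10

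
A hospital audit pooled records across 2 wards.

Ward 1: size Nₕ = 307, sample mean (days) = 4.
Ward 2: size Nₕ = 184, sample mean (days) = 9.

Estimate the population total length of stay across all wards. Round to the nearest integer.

2884

Estimate total by summing Nₕ·x̄ₕ over strata.
307·4 + 184·9 = 1228 + 1656 = 2884.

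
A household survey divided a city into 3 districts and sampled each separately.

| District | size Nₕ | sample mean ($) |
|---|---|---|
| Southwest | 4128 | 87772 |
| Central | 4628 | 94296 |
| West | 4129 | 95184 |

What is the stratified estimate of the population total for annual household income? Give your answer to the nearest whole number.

Estimate total by summing Nₕ·x̄ₕ over strata.
4128·87772 + 4628·94296 + 4129·95184 = 362322816 + 436401888 + 393014736 = 1191739440.

1191739440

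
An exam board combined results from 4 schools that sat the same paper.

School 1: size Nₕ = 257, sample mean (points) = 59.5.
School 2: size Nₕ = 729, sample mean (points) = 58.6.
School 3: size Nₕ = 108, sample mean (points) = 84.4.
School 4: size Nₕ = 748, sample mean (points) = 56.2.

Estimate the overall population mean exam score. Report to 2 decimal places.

N = 257 + 729 + 108 + 748 = 1842.
Weight each subgroup mean by Nₕ/N and sum.
Σ Nₕx̄ₕ = 257·59.5 + 729·58.6 + 108·84.4 + 748·56.2 = 15291.5 + 42719.4 + 9115.2 + 42037.6 = 109163.7.
Divide by N: 109163.7 / 1842 = 59.2637... → 59.26.

59.26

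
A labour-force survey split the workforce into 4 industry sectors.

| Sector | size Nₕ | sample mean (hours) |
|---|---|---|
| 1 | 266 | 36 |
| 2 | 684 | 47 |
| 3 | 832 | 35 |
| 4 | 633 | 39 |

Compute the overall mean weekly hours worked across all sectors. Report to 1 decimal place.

N = 266 + 684 + 832 + 633 = 2415.
The stratified mean weights each stratum mean by its population share Nₕ/N.
Σ Nₕx̄ₕ = 266·36 + 684·47 + 832·35 + 633·39 = 9576 + 32148 + 29120 + 24687 = 95531.
Divide by N: 95531 / 2415 = 39.557... → 39.6.

39.6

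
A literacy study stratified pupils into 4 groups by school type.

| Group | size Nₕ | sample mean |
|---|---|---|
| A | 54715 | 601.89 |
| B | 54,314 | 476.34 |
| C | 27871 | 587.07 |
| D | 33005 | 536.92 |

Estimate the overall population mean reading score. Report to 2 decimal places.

N = 54715 + 54314 + 27871 + 33005 = 169905.
Overall mean = Σ (Nₕ/N)·x̄ₕ — weight by population share, not a simple average.
Σ Nₕx̄ₕ = 54715·601.89 + 54314·476.34 + 27871·587.07 + 33005·536.92 = 32932411.35 + 25871930.76 + 16362227.97 + 17721044.6 = 92887614.68.
Divide by N: 92887614.68 / 169905 = 546.7032... → 546.70.

546.70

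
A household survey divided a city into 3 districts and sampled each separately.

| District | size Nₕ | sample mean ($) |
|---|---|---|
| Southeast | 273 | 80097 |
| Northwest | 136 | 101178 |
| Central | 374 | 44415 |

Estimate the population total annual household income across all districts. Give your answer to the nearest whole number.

Southeast: 273·80097 = 21866481
Northwest: 136·101178 = 13760208
Central: 374·44415 = 16611210
τ̂ = Σ Nₕx̄ₕ = 52237899.

52237899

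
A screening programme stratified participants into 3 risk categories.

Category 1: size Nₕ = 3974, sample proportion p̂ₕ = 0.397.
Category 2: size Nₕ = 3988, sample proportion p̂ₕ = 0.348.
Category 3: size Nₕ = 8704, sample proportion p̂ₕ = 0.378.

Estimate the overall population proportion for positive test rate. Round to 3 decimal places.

Wₕ = Nₕ/N with N = 16666: 0.2384, 0.2393, 0.5223.
p̂_st = 0.2384·0.397 + 0.2393·0.348 + 0.5223·0.378 ≈ 0.37535... → 0.375.

0.375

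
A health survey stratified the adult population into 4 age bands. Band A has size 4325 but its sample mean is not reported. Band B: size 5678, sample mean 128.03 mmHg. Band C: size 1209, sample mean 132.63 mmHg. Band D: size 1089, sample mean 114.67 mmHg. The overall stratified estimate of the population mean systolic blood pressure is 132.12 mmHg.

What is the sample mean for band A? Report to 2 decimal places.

141.74

N = 4325 + 5678 + 1209 + 1089 = 12301.
Overall total = μ·N = 132.12·12301 = 1625208.12.
Subtract the known strata: 5678·128.03 + 1209·132.63 + 1089·114.67 = 1012179.64.
Remaining total for band A: 1625208.12 − 1012179.64 = 613028.48.
Divide by its size: 613028.48 / 4325 = 141.7407... → 141.74.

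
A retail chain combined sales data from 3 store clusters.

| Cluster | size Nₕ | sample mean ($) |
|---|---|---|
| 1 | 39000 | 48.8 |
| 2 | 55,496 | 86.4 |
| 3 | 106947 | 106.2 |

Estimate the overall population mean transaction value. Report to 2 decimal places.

89.63

N = 201443; weights Wₕ = Nₕ/N = (0.1936, 0.2755, 0.5309).
x̄_st = Σ Wₕ·x̄ₕ = 0.1936·48.8 + 0.2755·86.4 + 0.5309·106.2 ≈ 89.6324...
→ 89.63.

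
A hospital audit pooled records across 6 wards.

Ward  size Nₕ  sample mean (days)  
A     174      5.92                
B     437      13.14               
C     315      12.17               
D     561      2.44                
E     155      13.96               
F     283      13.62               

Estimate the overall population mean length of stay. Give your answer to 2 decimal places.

x̄_st = (Σ Nₕx̄ₕ) / (Σ Nₕ) = (174·5.92 + 437·13.14 + 315·12.17 + 561·2.44 + 155·13.96 + 283·13.62) / 1925
= 17992.91 / 1925 = 9.3470... → 9.35.

9.35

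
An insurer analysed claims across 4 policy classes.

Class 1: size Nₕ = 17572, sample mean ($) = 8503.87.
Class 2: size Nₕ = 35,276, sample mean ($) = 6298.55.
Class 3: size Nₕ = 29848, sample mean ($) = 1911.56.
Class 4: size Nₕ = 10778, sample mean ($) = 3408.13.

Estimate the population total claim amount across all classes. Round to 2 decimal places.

465406721.46

1: 17572·8503.87 = 149430003.64
2: 35276·6298.55 = 222187649.8
3: 29848·1911.56 = 57056242.88
4: 10778·3408.13 = 36732825.14
τ̂ = Σ Nₕx̄ₕ = 465406721.46.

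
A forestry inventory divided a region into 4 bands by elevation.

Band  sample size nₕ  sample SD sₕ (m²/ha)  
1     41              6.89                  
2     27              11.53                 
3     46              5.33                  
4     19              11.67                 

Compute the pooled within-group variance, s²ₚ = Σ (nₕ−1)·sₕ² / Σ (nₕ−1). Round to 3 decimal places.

Degrees of freedom: 40 + 26 + 45 + 18 = 129.
Σ(nₕ−1)sₕ² = 40·47.4721 + 26·132.9409 + 45·28.4089 + 18·136.1889 = 9085.1481.
s²ₚ = 9085.1481 / 129 = 70.42750... → 70.428.

70.428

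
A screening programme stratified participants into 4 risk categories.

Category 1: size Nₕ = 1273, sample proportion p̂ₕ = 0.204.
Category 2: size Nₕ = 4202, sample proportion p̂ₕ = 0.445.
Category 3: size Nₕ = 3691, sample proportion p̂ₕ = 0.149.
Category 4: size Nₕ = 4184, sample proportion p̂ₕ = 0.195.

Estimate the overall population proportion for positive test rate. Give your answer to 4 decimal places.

0.2618

N = 1273 + 4202 + 3691 + 4184 = 13350.
Overall proportion = Σ (Nₕ/N)·p̂ₕ.
Σ Nₕp̂ₕ = 259.692 + 1869.89 + 549.959 + 815.88 = 3495.421.
3495.421 / 13350 = 0.261829... → 0.2618.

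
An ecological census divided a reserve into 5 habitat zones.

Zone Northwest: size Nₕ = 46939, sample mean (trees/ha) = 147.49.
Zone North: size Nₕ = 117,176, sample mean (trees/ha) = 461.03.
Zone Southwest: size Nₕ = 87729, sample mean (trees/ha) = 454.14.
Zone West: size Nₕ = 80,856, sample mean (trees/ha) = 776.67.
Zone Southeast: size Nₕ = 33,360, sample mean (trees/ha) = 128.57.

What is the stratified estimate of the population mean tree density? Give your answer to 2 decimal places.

N = 366060; weights Wₕ = Nₕ/N = (0.1282, 0.3201, 0.2397, 0.2209, 0.0911).
x̄_st = Σ Wₕ·x̄ₕ = 0.1282·147.49 + 0.3201·461.03 + 0.2397·454.14 + 0.2209·776.67 + 0.0911·128.57 ≈ 458.5955...
→ 458.60.

458.60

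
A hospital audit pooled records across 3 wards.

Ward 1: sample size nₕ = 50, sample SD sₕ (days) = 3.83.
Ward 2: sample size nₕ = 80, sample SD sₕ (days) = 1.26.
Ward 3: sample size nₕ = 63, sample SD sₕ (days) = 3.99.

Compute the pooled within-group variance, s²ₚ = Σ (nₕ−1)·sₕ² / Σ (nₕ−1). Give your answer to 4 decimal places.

Degrees of freedom: 49 + 79 + 62 = 190.
Σ(nₕ−1)sₕ² = 49·14.6689 + 79·1.5876 + 62·15.9201 = 1831.2427.
s²ₚ = 1831.2427 / 190 = 9.638119... → 9.6381.

9.6381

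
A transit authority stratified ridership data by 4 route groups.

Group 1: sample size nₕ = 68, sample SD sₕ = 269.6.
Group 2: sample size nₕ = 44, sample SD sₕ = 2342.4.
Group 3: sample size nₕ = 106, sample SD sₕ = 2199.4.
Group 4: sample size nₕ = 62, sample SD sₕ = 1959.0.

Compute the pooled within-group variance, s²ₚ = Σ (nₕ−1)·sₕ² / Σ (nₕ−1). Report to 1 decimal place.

1: (68−1)·269.6² = 67·72684.16 = 4869838.72
2: (44−1)·2342.4² = 43·5486837.76 = 235934023.68
3: (106−1)·2199.4² = 105·4837360.36 = 507922837.8
4: (62−1)·1959.0² = 61·3837681 = 234098541
Numerator = 982825241.2; denominator = Σ(nₕ−1) = 276.
s²ₚ = 982825241.2/276 = 3560961.019... → 3560961.0.

3560961.0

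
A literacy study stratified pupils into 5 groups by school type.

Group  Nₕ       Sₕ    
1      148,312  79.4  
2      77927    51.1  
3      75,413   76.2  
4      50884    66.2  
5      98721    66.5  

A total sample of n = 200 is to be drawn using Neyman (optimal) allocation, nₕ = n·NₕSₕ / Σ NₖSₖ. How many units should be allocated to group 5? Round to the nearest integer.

Σ NₕSₕ = 148312·79.4 + 77927·51.1 + 75413·76.2 + 50884·66.2 + 98721·66.5 = 31437980.4.
Share for 5: 6564946.5/31437980.4 = 0.20882.
n_5 = 200 × 0.20882 = 41.764... → 42.

42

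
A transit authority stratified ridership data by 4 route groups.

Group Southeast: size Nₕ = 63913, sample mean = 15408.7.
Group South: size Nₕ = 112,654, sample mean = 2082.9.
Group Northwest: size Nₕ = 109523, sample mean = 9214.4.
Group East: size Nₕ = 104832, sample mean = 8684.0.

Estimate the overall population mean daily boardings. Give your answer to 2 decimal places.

8029.77

N = 390922; weights Wₕ = Nₕ/N = (0.1635, 0.2882, 0.2802, 0.2682).
x̄_st = Σ Wₕ·x̄ₕ = 0.1635·15408.7 + 0.2882·2082.9 + 0.2802·9214.4 + 0.2682·8684.0 ≈ 8029.7683...
→ 8029.77.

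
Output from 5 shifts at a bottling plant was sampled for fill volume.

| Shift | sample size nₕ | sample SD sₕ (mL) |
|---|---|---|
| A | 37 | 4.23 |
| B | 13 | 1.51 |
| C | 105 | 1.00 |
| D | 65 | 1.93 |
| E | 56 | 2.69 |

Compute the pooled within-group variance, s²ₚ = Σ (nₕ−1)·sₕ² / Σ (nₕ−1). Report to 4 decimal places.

5.2099

A: (37−1)·4.23² = 36·17.8929 = 644.1444
B: (13−1)·1.51² = 12·2.2801 = 27.3612
C: (105−1)·1.00² = 104·1 = 104
D: (65−1)·1.93² = 64·3.7249 = 238.3936
E: (56−1)·2.69² = 55·7.2361 = 397.9855
Numerator = 1411.8847; denominator = Σ(nₕ−1) = 271.
s²ₚ = 1411.8847/271 = 5.209907... → 5.2099.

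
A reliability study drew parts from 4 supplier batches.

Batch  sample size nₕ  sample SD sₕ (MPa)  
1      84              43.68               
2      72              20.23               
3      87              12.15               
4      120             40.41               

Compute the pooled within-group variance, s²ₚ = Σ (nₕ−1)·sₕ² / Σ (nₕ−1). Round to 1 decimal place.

1: (84−1)·43.68² = 83·1907.9424 = 158359.2192
2: (72−1)·20.23² = 71·409.2529 = 29056.9559
3: (87−1)·12.15² = 86·147.6225 = 12695.535
4: (120−1)·40.41² = 119·1632.9681 = 194323.2039
Numerator = 394434.914; denominator = Σ(nₕ−1) = 359.
s²ₚ = 394434.914/359 = 1098.704... → 1098.7.

1098.7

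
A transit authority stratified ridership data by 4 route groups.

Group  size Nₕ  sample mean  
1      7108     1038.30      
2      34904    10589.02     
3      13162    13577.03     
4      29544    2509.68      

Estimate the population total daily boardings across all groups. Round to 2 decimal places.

1: 7108·1038.30 = 7380236.4
2: 34904·10589.02 = 369599154.08
3: 13162·13577.03 = 178700868.86
4: 29544·2509.68 = 74145985.92
τ̂ = Σ Nₕx̄ₕ = 629826245.26.

629826245.26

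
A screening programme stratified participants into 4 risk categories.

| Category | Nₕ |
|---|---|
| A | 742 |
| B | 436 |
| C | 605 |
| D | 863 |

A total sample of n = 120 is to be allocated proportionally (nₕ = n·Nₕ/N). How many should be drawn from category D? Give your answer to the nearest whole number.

Share of category D = 863/2646 = 0.32615.
Allocate 120 × 0.32615 = 39.138... → 39.

39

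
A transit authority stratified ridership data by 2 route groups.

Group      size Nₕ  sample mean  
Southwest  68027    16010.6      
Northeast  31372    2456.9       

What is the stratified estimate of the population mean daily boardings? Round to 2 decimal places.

11732.82

N = 68027 + 31372 = 99399.
Overall mean = Σ (Nₕ/N)·x̄ₕ — weight by population share, not a simple average.
Σ Nₕx̄ₕ = 68027·16010.6 + 31372·2456.9 = 1089153086.2 + 77077866.8 = 1166230953.
Divide by N: 1166230953 / 99399 = 11732.8238... → 11732.82.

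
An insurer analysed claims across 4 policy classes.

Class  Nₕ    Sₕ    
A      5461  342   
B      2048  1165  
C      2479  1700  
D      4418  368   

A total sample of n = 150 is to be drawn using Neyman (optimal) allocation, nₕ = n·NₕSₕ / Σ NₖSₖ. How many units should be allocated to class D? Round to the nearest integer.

24

Σ NₕSₕ = 5461·342 + 2048·1165 + 2479·1700 + 4418·368 = 10093706.
Share for D: 1625824/10093706 = 0.16107.
n_D = 150 × 0.16107 = 24.161... → 24.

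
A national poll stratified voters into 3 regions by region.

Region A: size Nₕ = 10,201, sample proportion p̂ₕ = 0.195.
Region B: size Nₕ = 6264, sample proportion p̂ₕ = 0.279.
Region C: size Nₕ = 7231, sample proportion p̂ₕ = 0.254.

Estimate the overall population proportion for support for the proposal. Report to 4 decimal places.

0.2352

Wₕ = Nₕ/N with N = 23696: 0.4305, 0.2643, 0.3052.
p̂_st = 0.4305·0.195 + 0.2643·0.279 + 0.3052·0.254 ≈ 0.235210... → 0.2352.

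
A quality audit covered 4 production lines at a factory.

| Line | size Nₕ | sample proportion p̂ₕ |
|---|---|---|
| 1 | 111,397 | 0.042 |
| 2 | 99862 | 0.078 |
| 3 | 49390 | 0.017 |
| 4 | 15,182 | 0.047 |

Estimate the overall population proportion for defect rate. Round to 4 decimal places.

0.0508

Wₕ = Nₕ/N with N = 275831: 0.4039, 0.3620, 0.1791, 0.0550.
p̂_st = 0.4039·0.042 + 0.3620·0.078 + 0.1791·0.017 + 0.0550·0.047 ≈ 0.050832... → 0.0508.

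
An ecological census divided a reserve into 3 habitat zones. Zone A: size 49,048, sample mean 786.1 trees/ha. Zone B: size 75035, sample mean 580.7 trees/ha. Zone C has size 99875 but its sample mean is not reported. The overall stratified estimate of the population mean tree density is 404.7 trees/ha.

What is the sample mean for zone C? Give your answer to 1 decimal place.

85.2

N = 49048 + 75035 + 99875 = 223958.
Overall total = μ·N = 404.7·223958 = 90635802.6.
Subtract the known strata: 49048·786.1 + 75035·580.7 = 82129457.3.
Remaining total for zone C: 90635802.6 − 82129457.3 = 8506345.3.
Divide by its size: 8506345.3 / 99875 = 85.170... → 85.2.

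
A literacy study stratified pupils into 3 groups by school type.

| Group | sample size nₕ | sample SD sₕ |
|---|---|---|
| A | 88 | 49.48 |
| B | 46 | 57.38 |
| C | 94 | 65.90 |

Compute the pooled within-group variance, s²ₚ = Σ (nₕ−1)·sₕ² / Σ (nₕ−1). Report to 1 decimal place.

3400.2

Degrees of freedom: 87 + 45 + 93 = 225.
Σ(nₕ−1)sₕ² = 87·2448.2704 + 45·3292.4644 + 93·4342.81 = 765041.7528.
s²ₚ = 765041.7528 / 225 = 3400.186... → 3400.2.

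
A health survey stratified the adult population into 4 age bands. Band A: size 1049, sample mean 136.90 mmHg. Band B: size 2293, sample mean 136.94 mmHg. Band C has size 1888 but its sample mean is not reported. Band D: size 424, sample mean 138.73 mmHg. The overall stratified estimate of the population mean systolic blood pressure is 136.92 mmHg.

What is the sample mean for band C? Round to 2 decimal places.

N = 1049 + 2293 + 1888 + 424 = 5654.
Overall total = μ·N = 136.92·5654 = 774145.68.
Subtract the known strata: 1049·136.90 + 2293·136.94 + 424·138.73 = 516433.04.
Remaining total for band C: 774145.68 − 516433.04 = 257712.64.
Divide by its size: 257712.64 / 1888 = 136.5003... → 136.50.

136.50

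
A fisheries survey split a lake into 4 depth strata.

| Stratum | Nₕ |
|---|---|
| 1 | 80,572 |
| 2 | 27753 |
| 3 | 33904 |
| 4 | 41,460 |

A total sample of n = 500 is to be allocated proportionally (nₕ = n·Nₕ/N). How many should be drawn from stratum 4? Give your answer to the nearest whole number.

113

Share of stratum 4 = 41460/183689 = 0.22571.
Allocate 500 × 0.22571 = 112.854... → 113.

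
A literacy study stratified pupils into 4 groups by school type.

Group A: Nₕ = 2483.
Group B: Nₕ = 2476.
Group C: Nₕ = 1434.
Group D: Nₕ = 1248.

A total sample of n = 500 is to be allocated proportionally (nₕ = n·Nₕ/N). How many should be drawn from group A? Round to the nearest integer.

Share of group A = 2483/7641 = 0.32496.
Allocate 500 × 0.32496 = 162.479... → 162.

162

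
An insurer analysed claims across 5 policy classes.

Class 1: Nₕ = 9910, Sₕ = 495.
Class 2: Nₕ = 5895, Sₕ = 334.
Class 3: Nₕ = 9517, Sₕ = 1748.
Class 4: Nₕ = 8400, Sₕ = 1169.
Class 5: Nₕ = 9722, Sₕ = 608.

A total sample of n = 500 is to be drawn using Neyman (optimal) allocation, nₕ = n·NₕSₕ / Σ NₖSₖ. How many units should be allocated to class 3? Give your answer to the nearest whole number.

212

1: NₕSₕ = 9910·495 = 4905450
2: NₕSₕ = 5895·334 = 1968930
3: NₕSₕ = 9517·1748 = 16635716
4: NₕSₕ = 8400·1169 = 9819600
5: NₕSₕ = 9722·608 = 5910976
Σ NₕSₕ = 39240672.
n_3 = 500·16635716/39240672 = 211.970... → 212.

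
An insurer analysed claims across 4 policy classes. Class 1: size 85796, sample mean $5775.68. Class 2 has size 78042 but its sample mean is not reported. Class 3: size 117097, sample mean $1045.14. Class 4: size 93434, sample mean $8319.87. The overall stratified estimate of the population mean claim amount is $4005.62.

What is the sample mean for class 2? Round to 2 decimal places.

1336.57

Σ Nₕx̄ₕ = N·μ, so 78042·x̄_2 = 374369·4005.62 − (85796·5775.68 + 117097·1045.14 + 93434·8319.87).
= 1499579953.78 − 1395271733.44 = 104308220.34.
x̄_2 = 104308220.34 / 78042 = 1336.5652... → 1336.57.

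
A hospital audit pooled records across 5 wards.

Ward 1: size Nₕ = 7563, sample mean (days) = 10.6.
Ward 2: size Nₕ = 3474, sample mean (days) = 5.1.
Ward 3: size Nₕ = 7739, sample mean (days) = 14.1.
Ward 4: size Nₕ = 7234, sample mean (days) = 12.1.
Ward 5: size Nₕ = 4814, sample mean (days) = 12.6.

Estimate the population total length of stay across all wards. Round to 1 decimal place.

Estimate total by summing Nₕ·x̄ₕ over strata.
7563·10.6 + 3474·5.1 + 7739·14.1 + 7234·12.1 + 4814·12.6 = 80167.8 + 17717.4 + 109119.9 + 87531.4 + 60656.4 = 355192.9.

355192.9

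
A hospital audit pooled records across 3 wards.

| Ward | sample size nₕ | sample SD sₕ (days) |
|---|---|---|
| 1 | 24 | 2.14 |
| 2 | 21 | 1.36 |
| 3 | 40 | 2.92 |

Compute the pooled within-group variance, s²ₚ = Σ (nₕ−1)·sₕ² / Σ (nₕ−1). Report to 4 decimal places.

5.7909

Degrees of freedom: 23 + 20 + 39 = 82.
Σ(nₕ−1)sₕ² = 23·4.5796 + 20·1.8496 + 39·8.5264 = 474.8524.
s²ₚ = 474.8524 / 82 = 5.790883... → 5.7909.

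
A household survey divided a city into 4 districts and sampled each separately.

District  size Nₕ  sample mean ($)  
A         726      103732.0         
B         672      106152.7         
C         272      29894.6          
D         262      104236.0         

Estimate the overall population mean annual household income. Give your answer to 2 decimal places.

x̄_st = (Σ Nₕx̄ₕ) / (Σ Nₕ) = (726·103732.0 + 672·106152.7 + 272·29894.6 + 262·104236.0) / 1932
= 182085209.6 / 1932 = 94247.0029... → 94247.00.

94247.00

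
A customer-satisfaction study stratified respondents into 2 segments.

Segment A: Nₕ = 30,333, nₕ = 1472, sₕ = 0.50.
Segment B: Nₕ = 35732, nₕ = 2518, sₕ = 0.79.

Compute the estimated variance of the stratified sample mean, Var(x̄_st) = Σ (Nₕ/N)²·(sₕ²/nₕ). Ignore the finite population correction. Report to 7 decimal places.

0.0001083

N = 66065. Term for each stratum: Wₕ²sₕ²/nₕ.
Var(x̄_st) = 0.0000358031 + 0.0000725054 = 0.0001083084 → 0.0001083.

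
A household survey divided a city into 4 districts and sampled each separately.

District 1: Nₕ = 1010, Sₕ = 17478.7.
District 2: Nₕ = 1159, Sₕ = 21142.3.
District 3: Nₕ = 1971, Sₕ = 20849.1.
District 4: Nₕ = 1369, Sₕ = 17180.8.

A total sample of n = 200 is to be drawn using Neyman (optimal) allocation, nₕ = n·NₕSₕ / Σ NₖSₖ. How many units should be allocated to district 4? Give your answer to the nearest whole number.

Σ NₕSₕ = 1010·17478.7 + 1159·21142.3 + 1971·20849.1 + 1369·17180.8 = 106771504.
Share for 4: 23520515.2/106771504 = 0.22029.
n_4 = 200 × 0.22029 = 44.058... → 44.

44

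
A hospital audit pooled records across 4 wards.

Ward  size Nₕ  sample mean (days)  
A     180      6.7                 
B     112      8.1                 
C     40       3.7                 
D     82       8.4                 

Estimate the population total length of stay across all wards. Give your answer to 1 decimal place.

Population total = Σ Nₕ·x̄ₕ (each stratum's size times its mean).
180·6.7 + 112·8.1 + 40·3.7 + 82·8.4 = 1206 + 907.2 + 148 + 688.8 = 2950.0.

2950.0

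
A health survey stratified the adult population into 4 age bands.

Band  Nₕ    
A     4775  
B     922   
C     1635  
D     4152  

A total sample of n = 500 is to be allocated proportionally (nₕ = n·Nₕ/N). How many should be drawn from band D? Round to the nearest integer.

N = 4775 + 922 + 1635 + 4152 = 11484.
n_D = 500·4152/11484 = 180.773... → 181.

181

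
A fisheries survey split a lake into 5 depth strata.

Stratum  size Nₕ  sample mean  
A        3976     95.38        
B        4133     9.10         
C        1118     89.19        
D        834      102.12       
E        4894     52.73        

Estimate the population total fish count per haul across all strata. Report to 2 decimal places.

859784.30

Population total = Σ Nₕ·x̄ₕ (each stratum's size times its mean).
3976·95.38 + 4133·9.10 + 1118·89.19 + 834·102.12 + 4894·52.73 = 379230.88 + 37610.3 + 99714.42 + 85168.08 + 258060.62 = 859784.30.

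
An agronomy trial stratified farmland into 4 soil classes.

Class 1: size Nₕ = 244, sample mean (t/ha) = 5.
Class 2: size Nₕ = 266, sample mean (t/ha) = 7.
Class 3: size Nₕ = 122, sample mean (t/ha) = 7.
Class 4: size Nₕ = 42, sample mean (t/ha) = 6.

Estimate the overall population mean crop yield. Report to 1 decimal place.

N = 244 + 266 + 122 + 42 = 674.
The stratified mean weights each stratum mean by its population share Nₕ/N.
Σ Nₕx̄ₕ = 244·5 + 266·7 + 122·7 + 42·6 = 1220 + 1862 + 854 + 252 = 4188.
Divide by N: 4188 / 674 = 6.214... → 6.2.

6.2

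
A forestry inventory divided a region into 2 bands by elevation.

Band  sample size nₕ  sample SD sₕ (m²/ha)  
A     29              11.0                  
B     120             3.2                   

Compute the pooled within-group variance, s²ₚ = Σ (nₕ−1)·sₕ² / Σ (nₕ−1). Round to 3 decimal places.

31.337

Degrees of freedom: 28 + 119 = 147.
Σ(nₕ−1)sₕ² = 28·121 + 119·10.24 = 4606.56.
s²ₚ = 4606.56 / 147 = 31.33714... → 31.337.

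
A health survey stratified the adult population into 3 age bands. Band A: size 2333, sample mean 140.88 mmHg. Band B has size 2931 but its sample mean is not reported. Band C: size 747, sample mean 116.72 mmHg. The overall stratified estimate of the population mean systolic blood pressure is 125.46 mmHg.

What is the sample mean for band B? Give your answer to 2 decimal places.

115.41

N = 2333 + 2931 + 747 = 6011.
Overall total = μ·N = 125.46·6011 = 754140.06.
Subtract the known strata: 2333·140.88 + 747·116.72 = 415862.88.
Remaining total for band B: 754140.06 − 415862.88 = 338277.18.
Divide by its size: 338277.18 / 2931 = 115.4136... → 115.41.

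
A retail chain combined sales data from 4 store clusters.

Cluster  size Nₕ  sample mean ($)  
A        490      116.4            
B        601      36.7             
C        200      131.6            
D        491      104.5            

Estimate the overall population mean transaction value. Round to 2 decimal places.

87.95

N = 1782; weights Wₕ = Nₕ/N = (0.2750, 0.3373, 0.1122, 0.2755).
x̄_st = Σ Wₕ·x̄ₕ = 0.2750·116.4 + 0.3373·36.7 + 0.1122·131.6 + 0.2755·104.5 ≈ 87.9474...
→ 87.95.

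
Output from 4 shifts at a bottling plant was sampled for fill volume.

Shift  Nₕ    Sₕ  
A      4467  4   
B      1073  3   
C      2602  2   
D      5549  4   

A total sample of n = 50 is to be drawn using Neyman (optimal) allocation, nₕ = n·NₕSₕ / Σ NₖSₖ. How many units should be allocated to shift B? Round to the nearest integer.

A: NₕSₕ = 4467·4 = 17868
B: NₕSₕ = 1073·3 = 3219
C: NₕSₕ = 2602·2 = 5204
D: NₕSₕ = 5549·4 = 22196
Σ NₕSₕ = 48487.
n_B = 50·3219/48487 = 3.319... → 3.

3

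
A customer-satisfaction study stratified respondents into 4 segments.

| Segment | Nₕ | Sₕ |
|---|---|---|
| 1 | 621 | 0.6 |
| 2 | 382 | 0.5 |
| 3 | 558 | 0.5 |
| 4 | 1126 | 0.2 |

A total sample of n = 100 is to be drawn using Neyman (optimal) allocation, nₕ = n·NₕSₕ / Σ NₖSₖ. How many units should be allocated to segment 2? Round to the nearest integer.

Σ NₕSₕ = 621·0.6 + 382·0.5 + 558·0.5 + 1126·0.2 = 1067.8.
Share for 2: 191/1067.8 = 0.17887.
n_2 = 100 × 0.17887 = 17.887... → 18.

18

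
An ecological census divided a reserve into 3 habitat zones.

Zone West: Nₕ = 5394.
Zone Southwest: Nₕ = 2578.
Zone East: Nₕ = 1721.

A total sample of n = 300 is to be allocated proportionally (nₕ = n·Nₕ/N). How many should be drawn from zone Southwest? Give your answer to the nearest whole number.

Share of zone Southwest = 2578/9693 = 0.26597.
Allocate 300 × 0.26597 = 79.790... → 80.

80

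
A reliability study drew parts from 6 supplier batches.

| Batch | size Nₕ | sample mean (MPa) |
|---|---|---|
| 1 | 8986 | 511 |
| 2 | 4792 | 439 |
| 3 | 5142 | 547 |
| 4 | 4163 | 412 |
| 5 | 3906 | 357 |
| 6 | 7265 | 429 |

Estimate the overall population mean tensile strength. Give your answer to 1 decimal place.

N = 34254; weights Wₕ = Nₕ/N = (0.2623, 0.1399, 0.1501, 0.1215, 0.1140, 0.2121).
x̄_st = Σ Wₕ·x̄ₕ = 0.2623·511 + 0.1399·439 + 0.1501·547 + 0.1215·412 + 0.1140·357 + 0.2121·429 ≈ 459.348...
→ 459.3.

459.3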